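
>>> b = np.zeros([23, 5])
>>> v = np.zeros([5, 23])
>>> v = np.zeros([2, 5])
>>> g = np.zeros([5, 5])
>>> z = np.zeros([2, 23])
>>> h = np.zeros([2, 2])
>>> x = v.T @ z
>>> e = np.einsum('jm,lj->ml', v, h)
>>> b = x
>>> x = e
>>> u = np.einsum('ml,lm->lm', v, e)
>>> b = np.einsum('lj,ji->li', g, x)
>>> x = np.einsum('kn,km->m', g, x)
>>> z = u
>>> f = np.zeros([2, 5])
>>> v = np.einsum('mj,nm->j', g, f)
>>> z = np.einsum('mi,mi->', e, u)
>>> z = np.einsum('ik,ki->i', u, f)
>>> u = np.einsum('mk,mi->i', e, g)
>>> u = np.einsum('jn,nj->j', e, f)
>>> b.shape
(5, 2)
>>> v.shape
(5,)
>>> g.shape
(5, 5)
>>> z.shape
(5,)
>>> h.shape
(2, 2)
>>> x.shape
(2,)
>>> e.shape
(5, 2)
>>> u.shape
(5,)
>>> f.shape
(2, 5)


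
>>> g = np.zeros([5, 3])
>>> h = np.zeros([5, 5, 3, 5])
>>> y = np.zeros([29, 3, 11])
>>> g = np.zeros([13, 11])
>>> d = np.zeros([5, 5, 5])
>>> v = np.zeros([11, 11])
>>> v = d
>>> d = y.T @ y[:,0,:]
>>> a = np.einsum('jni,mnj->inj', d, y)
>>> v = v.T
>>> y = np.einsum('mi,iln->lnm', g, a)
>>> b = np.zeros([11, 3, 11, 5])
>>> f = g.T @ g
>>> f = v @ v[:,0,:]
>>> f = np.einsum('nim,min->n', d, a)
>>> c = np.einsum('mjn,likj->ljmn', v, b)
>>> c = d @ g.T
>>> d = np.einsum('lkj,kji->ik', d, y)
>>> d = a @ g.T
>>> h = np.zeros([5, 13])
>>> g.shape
(13, 11)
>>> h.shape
(5, 13)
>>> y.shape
(3, 11, 13)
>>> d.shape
(11, 3, 13)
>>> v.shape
(5, 5, 5)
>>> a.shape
(11, 3, 11)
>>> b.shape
(11, 3, 11, 5)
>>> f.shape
(11,)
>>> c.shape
(11, 3, 13)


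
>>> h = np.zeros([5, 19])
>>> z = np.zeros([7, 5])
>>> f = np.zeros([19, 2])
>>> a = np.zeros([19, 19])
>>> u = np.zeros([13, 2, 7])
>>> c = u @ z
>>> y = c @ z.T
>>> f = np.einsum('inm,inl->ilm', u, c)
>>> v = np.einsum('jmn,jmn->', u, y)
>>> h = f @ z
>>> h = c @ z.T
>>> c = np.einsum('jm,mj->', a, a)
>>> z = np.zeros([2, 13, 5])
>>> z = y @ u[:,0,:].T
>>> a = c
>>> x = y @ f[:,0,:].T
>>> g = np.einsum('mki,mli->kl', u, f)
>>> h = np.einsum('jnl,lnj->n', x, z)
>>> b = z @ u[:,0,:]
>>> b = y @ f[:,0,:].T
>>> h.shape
(2,)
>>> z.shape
(13, 2, 13)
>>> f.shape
(13, 5, 7)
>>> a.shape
()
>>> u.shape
(13, 2, 7)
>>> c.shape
()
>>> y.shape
(13, 2, 7)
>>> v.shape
()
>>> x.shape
(13, 2, 13)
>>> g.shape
(2, 5)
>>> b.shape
(13, 2, 13)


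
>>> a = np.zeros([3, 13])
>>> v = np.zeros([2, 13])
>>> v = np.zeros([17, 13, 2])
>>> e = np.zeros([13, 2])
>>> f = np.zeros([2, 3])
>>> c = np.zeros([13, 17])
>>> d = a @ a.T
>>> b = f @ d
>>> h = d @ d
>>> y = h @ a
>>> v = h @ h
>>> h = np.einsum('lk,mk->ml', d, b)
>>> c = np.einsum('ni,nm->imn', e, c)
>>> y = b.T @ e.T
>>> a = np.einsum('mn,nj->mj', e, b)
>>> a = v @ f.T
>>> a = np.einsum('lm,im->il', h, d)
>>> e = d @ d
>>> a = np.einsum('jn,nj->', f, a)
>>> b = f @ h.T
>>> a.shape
()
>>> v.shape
(3, 3)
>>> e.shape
(3, 3)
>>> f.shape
(2, 3)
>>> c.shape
(2, 17, 13)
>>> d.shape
(3, 3)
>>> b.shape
(2, 2)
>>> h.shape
(2, 3)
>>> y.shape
(3, 13)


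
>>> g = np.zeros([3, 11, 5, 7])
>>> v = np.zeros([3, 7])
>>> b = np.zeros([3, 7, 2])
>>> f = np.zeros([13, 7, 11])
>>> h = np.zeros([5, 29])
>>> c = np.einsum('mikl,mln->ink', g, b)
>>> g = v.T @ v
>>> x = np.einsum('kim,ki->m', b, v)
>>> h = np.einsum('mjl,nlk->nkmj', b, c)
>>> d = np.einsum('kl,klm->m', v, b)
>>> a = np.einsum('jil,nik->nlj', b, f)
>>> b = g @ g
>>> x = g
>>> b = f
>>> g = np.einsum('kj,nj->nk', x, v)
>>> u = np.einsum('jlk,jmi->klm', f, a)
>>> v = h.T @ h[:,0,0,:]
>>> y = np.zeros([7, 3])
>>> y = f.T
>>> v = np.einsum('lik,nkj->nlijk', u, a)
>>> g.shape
(3, 7)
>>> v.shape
(13, 11, 7, 3, 2)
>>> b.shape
(13, 7, 11)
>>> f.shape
(13, 7, 11)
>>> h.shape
(11, 5, 3, 7)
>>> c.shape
(11, 2, 5)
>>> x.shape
(7, 7)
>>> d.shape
(2,)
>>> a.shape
(13, 2, 3)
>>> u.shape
(11, 7, 2)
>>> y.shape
(11, 7, 13)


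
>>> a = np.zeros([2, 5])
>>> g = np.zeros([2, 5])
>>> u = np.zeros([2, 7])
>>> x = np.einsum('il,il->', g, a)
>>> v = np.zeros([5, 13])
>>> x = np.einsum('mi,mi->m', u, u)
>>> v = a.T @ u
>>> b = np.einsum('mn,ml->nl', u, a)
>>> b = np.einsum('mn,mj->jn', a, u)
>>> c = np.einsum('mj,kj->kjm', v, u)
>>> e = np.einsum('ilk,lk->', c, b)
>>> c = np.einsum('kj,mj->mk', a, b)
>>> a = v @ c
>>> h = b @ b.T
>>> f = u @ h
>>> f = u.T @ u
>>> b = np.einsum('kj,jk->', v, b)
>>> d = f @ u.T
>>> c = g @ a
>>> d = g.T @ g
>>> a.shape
(5, 2)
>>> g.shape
(2, 5)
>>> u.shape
(2, 7)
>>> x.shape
(2,)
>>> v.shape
(5, 7)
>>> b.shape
()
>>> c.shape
(2, 2)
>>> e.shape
()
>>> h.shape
(7, 7)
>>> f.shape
(7, 7)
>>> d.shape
(5, 5)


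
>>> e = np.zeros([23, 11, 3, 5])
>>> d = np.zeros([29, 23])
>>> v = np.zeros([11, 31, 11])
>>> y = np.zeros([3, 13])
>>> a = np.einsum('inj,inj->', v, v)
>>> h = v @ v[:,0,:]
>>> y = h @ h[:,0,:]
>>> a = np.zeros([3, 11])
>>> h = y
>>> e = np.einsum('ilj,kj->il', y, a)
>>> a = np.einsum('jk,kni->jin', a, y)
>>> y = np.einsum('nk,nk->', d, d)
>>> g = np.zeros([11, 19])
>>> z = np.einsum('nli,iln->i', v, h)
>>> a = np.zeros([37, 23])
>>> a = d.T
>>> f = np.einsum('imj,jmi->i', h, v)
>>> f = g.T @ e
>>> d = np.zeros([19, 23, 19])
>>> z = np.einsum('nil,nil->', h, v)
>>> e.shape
(11, 31)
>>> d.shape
(19, 23, 19)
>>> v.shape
(11, 31, 11)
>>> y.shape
()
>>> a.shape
(23, 29)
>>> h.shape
(11, 31, 11)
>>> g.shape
(11, 19)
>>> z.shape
()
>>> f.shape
(19, 31)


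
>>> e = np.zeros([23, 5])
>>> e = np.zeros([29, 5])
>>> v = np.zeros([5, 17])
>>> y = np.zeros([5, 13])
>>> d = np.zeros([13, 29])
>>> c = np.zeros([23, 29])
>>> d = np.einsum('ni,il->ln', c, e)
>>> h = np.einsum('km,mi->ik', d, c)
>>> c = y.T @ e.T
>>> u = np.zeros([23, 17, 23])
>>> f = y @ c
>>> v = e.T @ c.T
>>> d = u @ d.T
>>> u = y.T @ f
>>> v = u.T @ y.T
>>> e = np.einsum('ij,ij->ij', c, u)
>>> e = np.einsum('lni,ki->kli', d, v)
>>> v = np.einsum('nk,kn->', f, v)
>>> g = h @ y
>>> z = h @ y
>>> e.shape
(29, 23, 5)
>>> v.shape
()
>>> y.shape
(5, 13)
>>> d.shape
(23, 17, 5)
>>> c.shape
(13, 29)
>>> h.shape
(29, 5)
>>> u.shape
(13, 29)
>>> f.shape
(5, 29)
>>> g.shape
(29, 13)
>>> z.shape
(29, 13)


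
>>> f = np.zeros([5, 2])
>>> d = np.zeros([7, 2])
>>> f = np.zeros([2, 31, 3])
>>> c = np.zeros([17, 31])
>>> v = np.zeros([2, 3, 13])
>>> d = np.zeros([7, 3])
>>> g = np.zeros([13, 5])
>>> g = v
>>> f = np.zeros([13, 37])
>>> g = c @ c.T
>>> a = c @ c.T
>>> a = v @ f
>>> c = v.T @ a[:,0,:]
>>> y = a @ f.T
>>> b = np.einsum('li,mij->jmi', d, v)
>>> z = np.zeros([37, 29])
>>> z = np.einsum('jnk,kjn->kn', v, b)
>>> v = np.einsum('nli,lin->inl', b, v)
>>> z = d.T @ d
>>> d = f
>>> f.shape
(13, 37)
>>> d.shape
(13, 37)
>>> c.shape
(13, 3, 37)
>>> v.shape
(3, 13, 2)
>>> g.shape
(17, 17)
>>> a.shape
(2, 3, 37)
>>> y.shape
(2, 3, 13)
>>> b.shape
(13, 2, 3)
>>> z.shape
(3, 3)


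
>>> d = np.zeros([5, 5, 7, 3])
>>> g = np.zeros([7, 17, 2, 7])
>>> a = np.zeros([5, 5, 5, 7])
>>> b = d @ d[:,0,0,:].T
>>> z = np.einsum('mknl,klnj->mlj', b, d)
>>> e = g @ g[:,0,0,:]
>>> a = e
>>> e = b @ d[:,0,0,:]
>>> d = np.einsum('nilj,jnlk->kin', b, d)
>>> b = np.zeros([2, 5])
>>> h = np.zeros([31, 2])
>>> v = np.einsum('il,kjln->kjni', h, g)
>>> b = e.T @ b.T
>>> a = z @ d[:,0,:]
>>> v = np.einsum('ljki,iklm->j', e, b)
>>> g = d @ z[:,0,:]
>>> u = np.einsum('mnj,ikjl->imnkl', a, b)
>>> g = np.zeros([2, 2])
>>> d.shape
(3, 5, 5)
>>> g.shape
(2, 2)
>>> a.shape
(5, 5, 5)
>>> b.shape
(3, 7, 5, 2)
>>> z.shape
(5, 5, 3)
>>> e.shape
(5, 5, 7, 3)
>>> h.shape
(31, 2)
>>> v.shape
(5,)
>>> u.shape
(3, 5, 5, 7, 2)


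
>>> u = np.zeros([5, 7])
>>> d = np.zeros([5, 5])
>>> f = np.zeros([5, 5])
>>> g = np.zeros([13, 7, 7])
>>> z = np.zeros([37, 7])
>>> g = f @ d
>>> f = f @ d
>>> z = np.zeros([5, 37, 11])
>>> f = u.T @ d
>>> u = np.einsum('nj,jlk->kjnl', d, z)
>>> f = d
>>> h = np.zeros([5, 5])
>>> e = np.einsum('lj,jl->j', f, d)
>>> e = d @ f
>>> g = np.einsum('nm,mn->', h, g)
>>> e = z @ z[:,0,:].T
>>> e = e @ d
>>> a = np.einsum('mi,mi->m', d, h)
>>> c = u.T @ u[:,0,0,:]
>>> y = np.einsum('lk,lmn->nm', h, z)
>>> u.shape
(11, 5, 5, 37)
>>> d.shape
(5, 5)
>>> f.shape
(5, 5)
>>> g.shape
()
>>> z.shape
(5, 37, 11)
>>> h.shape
(5, 5)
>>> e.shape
(5, 37, 5)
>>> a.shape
(5,)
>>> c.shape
(37, 5, 5, 37)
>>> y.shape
(11, 37)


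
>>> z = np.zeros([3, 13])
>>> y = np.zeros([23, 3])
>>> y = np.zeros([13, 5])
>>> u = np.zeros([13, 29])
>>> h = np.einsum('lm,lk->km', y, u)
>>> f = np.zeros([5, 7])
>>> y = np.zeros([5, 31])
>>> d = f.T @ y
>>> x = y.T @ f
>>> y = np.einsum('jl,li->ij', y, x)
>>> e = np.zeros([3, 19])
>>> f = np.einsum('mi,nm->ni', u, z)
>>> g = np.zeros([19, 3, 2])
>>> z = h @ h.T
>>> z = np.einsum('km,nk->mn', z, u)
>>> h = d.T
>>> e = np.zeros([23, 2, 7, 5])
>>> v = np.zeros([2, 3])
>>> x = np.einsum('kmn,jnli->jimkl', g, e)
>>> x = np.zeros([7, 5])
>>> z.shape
(29, 13)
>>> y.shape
(7, 5)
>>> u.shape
(13, 29)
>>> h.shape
(31, 7)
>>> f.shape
(3, 29)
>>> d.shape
(7, 31)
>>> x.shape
(7, 5)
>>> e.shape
(23, 2, 7, 5)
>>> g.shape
(19, 3, 2)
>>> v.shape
(2, 3)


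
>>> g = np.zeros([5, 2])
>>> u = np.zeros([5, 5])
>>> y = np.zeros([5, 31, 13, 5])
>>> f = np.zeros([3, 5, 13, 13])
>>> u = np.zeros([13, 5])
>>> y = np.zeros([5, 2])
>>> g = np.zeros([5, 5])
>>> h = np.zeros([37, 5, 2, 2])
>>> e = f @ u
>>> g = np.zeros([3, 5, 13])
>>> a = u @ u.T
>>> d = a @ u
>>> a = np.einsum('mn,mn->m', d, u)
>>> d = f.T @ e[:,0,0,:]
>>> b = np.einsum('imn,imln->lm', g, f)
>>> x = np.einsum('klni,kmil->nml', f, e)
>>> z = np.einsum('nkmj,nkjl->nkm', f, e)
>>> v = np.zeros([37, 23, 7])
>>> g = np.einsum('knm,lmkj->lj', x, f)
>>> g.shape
(3, 13)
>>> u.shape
(13, 5)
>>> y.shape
(5, 2)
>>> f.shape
(3, 5, 13, 13)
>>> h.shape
(37, 5, 2, 2)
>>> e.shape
(3, 5, 13, 5)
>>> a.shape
(13,)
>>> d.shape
(13, 13, 5, 5)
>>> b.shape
(13, 5)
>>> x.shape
(13, 5, 5)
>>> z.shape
(3, 5, 13)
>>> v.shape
(37, 23, 7)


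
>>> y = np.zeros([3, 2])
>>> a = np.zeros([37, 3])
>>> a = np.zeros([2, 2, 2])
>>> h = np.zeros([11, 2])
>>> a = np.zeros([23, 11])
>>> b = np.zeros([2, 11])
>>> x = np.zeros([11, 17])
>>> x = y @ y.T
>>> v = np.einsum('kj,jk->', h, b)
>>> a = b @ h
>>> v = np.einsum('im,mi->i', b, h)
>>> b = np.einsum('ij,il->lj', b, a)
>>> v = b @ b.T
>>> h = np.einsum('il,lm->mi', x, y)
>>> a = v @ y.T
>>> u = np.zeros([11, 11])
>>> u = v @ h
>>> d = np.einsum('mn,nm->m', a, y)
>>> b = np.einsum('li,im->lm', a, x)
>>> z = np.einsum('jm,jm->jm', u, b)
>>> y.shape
(3, 2)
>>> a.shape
(2, 3)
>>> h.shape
(2, 3)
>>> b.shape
(2, 3)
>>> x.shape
(3, 3)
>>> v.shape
(2, 2)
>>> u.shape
(2, 3)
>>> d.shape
(2,)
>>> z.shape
(2, 3)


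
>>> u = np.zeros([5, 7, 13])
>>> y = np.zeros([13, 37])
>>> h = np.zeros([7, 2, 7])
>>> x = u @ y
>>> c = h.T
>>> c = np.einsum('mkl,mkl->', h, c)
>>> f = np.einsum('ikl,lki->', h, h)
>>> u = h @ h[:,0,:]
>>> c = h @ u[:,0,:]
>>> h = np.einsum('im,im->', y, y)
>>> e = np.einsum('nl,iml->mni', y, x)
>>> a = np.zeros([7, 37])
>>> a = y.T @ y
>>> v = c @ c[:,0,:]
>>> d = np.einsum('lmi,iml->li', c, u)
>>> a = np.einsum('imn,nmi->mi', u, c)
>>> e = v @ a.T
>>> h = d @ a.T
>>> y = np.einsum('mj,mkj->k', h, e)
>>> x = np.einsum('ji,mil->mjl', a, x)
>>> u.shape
(7, 2, 7)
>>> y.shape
(2,)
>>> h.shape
(7, 2)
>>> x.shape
(5, 2, 37)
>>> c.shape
(7, 2, 7)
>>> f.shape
()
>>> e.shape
(7, 2, 2)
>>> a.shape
(2, 7)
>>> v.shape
(7, 2, 7)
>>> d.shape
(7, 7)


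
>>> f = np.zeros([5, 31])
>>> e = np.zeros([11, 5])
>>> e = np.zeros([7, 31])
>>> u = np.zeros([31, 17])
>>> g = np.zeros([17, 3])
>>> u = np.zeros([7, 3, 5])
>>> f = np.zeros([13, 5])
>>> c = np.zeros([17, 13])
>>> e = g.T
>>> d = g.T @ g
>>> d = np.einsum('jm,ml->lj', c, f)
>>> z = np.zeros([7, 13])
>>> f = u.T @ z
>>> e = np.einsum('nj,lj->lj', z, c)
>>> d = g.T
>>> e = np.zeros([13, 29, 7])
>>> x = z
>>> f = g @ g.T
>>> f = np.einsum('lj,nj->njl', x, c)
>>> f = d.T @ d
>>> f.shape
(17, 17)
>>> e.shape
(13, 29, 7)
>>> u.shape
(7, 3, 5)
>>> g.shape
(17, 3)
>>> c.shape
(17, 13)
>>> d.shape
(3, 17)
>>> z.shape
(7, 13)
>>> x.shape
(7, 13)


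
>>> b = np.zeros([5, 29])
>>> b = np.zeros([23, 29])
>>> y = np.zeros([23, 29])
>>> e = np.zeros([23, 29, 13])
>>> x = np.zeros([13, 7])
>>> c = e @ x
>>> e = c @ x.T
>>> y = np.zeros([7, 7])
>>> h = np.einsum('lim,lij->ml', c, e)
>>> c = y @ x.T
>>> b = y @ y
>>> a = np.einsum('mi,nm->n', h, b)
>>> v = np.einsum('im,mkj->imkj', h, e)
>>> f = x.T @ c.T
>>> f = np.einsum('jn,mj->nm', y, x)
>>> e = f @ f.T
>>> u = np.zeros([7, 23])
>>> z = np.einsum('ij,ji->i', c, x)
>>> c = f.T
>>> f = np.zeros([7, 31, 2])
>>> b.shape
(7, 7)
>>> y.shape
(7, 7)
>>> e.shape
(7, 7)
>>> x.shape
(13, 7)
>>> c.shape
(13, 7)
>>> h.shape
(7, 23)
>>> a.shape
(7,)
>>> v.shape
(7, 23, 29, 13)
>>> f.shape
(7, 31, 2)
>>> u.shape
(7, 23)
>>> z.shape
(7,)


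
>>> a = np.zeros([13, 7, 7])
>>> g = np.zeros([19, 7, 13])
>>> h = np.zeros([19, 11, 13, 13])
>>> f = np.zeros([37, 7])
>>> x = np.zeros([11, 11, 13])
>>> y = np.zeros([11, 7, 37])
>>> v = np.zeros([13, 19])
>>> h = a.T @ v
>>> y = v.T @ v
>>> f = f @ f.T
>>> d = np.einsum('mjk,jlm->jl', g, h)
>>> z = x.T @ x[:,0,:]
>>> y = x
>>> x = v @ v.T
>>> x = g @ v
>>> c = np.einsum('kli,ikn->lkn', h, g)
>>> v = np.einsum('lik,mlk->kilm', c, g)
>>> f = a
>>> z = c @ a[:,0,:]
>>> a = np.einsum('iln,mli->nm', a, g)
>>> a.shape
(7, 19)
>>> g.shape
(19, 7, 13)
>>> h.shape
(7, 7, 19)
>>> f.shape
(13, 7, 7)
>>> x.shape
(19, 7, 19)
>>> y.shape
(11, 11, 13)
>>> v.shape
(13, 7, 7, 19)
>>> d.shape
(7, 7)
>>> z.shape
(7, 7, 7)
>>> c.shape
(7, 7, 13)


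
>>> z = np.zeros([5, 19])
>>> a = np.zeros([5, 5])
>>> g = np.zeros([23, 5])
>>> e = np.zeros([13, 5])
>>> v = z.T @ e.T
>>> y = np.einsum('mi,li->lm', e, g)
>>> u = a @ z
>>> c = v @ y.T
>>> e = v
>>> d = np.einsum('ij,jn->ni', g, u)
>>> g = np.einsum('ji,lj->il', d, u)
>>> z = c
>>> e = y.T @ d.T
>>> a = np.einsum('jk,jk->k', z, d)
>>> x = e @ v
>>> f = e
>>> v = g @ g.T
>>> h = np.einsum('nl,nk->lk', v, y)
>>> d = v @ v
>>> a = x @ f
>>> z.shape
(19, 23)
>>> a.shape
(13, 19)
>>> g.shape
(23, 5)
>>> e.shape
(13, 19)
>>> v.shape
(23, 23)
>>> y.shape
(23, 13)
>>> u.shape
(5, 19)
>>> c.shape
(19, 23)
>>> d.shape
(23, 23)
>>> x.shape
(13, 13)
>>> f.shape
(13, 19)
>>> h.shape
(23, 13)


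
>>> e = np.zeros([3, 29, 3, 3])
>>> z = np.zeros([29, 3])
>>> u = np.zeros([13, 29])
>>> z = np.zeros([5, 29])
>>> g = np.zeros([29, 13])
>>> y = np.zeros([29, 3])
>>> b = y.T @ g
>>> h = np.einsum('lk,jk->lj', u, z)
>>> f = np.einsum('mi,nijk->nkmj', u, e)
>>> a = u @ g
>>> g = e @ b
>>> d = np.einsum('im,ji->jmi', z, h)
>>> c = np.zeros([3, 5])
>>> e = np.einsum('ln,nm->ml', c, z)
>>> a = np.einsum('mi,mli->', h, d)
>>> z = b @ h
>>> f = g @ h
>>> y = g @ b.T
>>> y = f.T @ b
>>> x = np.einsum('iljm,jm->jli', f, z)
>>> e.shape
(29, 3)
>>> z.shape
(3, 5)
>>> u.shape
(13, 29)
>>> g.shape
(3, 29, 3, 13)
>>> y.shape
(5, 3, 29, 13)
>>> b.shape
(3, 13)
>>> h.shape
(13, 5)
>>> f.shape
(3, 29, 3, 5)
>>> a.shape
()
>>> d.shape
(13, 29, 5)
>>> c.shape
(3, 5)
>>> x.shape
(3, 29, 3)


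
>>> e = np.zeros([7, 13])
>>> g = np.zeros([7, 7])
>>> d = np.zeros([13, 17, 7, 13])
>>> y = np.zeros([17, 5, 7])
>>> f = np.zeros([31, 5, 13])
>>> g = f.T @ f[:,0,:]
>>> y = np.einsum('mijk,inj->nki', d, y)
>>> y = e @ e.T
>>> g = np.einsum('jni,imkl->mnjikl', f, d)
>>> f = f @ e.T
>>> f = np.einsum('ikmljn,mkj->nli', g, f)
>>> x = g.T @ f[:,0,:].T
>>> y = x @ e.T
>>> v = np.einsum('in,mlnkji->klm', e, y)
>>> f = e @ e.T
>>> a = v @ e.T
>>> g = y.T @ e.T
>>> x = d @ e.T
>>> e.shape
(7, 13)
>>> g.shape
(7, 5, 31, 13, 7, 7)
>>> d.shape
(13, 17, 7, 13)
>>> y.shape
(13, 7, 13, 31, 5, 7)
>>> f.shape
(7, 7)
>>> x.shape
(13, 17, 7, 7)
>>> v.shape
(31, 7, 13)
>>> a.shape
(31, 7, 7)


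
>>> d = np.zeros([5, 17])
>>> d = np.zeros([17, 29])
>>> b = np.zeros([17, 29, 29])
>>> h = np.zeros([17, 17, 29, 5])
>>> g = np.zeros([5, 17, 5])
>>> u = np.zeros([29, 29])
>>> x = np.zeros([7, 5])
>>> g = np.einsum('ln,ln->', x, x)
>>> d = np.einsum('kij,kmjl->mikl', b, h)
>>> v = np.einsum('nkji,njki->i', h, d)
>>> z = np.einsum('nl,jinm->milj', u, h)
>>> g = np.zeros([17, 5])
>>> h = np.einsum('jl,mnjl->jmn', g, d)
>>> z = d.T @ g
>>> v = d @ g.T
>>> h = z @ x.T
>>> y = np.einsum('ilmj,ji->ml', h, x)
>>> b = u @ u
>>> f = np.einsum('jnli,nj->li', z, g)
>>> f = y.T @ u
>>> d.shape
(17, 29, 17, 5)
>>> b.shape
(29, 29)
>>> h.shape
(5, 17, 29, 7)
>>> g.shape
(17, 5)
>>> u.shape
(29, 29)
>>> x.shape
(7, 5)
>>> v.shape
(17, 29, 17, 17)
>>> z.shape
(5, 17, 29, 5)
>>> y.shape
(29, 17)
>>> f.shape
(17, 29)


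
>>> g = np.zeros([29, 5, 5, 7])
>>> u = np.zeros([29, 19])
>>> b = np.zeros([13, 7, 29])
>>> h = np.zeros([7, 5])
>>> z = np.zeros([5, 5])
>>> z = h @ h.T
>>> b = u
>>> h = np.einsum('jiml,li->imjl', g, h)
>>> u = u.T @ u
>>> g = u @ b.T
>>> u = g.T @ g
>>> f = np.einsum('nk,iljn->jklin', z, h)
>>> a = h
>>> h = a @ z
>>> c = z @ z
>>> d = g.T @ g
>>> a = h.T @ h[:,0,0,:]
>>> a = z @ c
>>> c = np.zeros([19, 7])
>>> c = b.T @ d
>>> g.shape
(19, 29)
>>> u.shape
(29, 29)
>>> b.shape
(29, 19)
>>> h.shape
(5, 5, 29, 7)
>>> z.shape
(7, 7)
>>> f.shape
(29, 7, 5, 5, 7)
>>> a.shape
(7, 7)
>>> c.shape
(19, 29)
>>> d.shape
(29, 29)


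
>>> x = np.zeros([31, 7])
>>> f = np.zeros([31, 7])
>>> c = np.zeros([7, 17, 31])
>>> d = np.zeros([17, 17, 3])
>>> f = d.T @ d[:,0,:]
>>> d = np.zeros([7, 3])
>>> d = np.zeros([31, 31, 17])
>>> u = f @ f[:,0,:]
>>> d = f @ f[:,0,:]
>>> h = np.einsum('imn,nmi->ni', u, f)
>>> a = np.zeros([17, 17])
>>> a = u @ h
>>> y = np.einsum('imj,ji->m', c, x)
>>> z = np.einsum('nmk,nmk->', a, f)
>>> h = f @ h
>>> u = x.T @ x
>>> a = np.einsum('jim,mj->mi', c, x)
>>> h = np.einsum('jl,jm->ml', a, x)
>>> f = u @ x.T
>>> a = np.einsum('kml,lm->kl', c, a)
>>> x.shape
(31, 7)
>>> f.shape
(7, 31)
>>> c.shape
(7, 17, 31)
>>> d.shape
(3, 17, 3)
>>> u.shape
(7, 7)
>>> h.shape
(7, 17)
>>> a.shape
(7, 31)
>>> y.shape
(17,)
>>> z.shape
()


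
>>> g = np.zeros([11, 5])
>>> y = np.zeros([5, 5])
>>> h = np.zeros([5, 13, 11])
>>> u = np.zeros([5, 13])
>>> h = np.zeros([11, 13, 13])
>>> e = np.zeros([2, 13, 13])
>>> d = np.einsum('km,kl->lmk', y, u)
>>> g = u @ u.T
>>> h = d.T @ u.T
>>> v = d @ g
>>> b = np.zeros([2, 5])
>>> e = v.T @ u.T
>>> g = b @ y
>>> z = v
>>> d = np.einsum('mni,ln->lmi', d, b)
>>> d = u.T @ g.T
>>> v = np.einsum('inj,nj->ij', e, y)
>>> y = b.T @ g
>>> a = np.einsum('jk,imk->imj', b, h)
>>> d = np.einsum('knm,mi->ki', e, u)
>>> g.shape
(2, 5)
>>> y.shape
(5, 5)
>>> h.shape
(5, 5, 5)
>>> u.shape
(5, 13)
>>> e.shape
(5, 5, 5)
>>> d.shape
(5, 13)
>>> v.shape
(5, 5)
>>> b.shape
(2, 5)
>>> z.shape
(13, 5, 5)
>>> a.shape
(5, 5, 2)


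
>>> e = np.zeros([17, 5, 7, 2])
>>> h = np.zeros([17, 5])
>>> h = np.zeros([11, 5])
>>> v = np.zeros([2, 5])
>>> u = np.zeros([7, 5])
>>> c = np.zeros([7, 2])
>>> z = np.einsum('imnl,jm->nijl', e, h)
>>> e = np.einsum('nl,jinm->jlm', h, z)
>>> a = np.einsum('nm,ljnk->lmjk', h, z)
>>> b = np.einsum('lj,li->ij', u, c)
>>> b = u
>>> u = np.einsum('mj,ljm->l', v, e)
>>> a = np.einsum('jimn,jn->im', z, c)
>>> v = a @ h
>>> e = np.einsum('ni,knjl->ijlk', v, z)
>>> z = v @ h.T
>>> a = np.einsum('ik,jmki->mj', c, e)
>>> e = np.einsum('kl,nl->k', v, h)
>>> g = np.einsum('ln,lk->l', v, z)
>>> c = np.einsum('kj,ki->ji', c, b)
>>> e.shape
(17,)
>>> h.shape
(11, 5)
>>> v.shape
(17, 5)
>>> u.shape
(7,)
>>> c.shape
(2, 5)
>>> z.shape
(17, 11)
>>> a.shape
(11, 5)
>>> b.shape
(7, 5)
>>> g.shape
(17,)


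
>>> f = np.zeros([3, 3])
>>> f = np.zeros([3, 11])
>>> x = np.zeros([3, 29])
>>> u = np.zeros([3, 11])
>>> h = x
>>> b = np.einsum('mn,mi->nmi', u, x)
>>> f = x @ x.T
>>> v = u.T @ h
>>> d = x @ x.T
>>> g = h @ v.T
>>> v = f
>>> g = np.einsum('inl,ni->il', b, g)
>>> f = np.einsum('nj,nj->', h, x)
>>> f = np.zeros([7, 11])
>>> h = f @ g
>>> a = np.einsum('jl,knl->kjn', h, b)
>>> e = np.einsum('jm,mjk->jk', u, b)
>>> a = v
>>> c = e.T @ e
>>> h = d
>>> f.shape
(7, 11)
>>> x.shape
(3, 29)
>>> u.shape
(3, 11)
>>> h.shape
(3, 3)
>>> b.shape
(11, 3, 29)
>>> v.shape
(3, 3)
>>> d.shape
(3, 3)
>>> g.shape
(11, 29)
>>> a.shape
(3, 3)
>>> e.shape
(3, 29)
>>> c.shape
(29, 29)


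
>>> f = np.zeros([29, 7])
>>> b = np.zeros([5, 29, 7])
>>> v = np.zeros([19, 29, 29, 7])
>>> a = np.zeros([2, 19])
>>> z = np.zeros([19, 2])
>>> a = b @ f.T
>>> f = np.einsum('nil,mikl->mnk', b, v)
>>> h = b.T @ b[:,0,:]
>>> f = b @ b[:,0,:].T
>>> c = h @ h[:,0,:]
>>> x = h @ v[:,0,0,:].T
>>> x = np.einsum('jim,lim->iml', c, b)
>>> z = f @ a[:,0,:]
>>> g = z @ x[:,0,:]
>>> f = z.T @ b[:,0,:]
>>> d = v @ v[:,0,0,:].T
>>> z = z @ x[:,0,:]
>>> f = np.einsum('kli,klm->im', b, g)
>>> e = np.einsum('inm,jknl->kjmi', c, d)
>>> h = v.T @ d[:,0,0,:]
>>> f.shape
(7, 5)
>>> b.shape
(5, 29, 7)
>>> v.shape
(19, 29, 29, 7)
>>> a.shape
(5, 29, 29)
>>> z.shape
(5, 29, 5)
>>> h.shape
(7, 29, 29, 19)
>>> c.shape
(7, 29, 7)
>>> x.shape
(29, 7, 5)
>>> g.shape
(5, 29, 5)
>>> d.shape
(19, 29, 29, 19)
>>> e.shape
(29, 19, 7, 7)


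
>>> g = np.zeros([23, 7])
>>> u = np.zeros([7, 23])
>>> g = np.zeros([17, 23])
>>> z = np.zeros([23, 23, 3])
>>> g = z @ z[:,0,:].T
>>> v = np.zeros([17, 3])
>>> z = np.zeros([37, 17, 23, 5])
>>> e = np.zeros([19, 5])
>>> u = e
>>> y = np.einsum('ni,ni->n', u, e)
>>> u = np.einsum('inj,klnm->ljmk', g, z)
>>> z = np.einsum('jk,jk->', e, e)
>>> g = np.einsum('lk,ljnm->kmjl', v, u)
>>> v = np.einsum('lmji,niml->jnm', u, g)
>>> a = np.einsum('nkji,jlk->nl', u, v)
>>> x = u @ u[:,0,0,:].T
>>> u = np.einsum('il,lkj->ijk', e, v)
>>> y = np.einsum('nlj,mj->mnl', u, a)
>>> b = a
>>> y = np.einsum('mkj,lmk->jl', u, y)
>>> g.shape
(3, 37, 23, 17)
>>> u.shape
(19, 23, 3)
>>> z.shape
()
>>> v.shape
(5, 3, 23)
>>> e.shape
(19, 5)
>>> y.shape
(3, 17)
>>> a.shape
(17, 3)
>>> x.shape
(17, 23, 5, 17)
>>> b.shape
(17, 3)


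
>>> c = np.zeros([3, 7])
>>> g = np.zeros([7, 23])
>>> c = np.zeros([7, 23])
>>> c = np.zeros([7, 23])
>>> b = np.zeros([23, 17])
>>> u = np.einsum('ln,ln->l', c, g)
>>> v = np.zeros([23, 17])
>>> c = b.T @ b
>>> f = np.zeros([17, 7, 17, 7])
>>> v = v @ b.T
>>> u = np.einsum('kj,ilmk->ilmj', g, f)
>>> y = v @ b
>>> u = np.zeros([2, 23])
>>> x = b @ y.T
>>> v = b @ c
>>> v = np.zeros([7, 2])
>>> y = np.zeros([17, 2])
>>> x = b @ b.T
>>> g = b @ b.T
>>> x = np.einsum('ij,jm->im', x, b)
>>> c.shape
(17, 17)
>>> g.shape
(23, 23)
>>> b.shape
(23, 17)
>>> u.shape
(2, 23)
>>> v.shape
(7, 2)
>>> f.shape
(17, 7, 17, 7)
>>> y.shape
(17, 2)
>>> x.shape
(23, 17)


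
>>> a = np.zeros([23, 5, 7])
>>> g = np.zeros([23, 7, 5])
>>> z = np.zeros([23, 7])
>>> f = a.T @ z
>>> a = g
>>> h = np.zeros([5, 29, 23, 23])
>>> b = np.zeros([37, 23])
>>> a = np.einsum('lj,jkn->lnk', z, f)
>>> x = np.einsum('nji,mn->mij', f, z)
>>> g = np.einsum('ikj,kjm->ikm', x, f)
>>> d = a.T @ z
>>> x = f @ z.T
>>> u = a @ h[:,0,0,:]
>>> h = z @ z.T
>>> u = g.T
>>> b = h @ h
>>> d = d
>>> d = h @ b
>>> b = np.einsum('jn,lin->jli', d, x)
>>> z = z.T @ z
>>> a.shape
(23, 7, 5)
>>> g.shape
(23, 7, 7)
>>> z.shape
(7, 7)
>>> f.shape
(7, 5, 7)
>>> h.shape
(23, 23)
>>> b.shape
(23, 7, 5)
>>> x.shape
(7, 5, 23)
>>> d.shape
(23, 23)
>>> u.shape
(7, 7, 23)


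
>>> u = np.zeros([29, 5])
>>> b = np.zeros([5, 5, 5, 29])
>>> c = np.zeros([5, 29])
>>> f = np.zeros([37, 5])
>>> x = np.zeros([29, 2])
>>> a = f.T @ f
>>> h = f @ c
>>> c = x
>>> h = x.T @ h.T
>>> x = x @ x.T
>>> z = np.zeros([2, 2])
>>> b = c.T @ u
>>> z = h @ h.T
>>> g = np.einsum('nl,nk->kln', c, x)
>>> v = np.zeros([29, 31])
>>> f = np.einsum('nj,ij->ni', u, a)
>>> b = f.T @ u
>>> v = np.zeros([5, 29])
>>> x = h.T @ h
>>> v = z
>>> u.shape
(29, 5)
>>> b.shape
(5, 5)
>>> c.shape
(29, 2)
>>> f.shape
(29, 5)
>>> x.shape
(37, 37)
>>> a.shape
(5, 5)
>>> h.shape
(2, 37)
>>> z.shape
(2, 2)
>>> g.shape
(29, 2, 29)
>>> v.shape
(2, 2)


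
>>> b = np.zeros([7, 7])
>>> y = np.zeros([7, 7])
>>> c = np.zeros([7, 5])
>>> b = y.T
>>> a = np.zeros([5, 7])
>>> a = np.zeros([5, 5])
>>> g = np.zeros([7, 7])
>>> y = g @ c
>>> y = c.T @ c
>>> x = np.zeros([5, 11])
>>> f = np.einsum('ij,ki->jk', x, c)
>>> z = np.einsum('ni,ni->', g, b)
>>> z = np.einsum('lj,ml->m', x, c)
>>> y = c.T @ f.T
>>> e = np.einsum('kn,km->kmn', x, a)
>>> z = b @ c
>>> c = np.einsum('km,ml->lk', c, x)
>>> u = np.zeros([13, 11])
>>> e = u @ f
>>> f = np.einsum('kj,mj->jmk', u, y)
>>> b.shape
(7, 7)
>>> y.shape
(5, 11)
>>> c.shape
(11, 7)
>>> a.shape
(5, 5)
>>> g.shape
(7, 7)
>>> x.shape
(5, 11)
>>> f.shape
(11, 5, 13)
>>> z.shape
(7, 5)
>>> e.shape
(13, 7)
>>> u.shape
(13, 11)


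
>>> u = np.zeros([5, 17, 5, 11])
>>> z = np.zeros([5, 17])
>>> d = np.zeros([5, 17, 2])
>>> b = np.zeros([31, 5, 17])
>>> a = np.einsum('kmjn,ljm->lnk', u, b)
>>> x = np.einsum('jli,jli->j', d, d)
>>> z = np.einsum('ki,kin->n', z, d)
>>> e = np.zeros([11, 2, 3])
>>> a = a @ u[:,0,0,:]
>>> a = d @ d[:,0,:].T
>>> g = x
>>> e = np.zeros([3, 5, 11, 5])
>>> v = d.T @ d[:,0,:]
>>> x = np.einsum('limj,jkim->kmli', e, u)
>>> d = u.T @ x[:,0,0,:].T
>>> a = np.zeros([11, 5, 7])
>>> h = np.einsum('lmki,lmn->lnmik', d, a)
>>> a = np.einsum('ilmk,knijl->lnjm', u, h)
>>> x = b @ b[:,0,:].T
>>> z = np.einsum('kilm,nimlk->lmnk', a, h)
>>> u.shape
(5, 17, 5, 11)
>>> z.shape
(17, 5, 11, 17)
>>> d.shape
(11, 5, 17, 17)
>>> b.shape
(31, 5, 17)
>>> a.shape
(17, 7, 17, 5)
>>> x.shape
(31, 5, 31)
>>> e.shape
(3, 5, 11, 5)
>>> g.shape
(5,)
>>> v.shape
(2, 17, 2)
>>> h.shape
(11, 7, 5, 17, 17)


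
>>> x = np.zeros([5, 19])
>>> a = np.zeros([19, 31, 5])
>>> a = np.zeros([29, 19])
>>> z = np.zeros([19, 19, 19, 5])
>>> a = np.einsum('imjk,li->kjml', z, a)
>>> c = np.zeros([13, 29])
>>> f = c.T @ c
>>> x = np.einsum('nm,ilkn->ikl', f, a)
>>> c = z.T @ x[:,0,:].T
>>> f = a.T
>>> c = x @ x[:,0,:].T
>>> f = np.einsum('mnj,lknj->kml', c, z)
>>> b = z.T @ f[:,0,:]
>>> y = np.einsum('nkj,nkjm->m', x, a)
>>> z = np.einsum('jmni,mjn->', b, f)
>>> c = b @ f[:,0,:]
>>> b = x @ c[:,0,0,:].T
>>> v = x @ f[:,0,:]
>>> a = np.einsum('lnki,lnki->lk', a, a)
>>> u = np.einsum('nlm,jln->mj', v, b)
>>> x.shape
(5, 19, 19)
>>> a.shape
(5, 19)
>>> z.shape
()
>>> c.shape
(5, 19, 19, 19)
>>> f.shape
(19, 5, 19)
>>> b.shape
(5, 19, 5)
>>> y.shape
(29,)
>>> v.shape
(5, 19, 19)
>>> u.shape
(19, 5)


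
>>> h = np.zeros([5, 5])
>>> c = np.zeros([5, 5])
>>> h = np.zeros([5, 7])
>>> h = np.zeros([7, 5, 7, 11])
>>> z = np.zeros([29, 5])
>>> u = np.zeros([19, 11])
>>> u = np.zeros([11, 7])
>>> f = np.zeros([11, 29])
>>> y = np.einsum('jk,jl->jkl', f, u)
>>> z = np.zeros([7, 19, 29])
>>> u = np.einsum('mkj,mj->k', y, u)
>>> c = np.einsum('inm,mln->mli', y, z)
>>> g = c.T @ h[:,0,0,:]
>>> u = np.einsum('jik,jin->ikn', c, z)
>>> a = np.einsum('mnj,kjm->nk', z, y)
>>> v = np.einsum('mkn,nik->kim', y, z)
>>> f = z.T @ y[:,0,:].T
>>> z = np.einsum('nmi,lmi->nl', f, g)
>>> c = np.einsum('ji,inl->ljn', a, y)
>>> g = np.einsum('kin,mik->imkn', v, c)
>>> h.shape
(7, 5, 7, 11)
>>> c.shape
(7, 19, 29)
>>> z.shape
(29, 11)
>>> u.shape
(19, 11, 29)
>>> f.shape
(29, 19, 11)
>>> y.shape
(11, 29, 7)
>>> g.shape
(19, 7, 29, 11)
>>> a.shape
(19, 11)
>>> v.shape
(29, 19, 11)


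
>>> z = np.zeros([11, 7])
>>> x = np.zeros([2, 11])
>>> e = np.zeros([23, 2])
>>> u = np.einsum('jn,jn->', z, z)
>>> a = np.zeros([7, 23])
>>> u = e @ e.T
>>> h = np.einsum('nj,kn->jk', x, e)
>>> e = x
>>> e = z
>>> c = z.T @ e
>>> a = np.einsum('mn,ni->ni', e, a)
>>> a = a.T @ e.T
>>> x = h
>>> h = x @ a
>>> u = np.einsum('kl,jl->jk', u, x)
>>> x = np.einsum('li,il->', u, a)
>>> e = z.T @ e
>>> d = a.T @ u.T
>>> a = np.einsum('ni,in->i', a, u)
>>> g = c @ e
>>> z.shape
(11, 7)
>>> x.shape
()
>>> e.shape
(7, 7)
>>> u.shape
(11, 23)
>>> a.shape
(11,)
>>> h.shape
(11, 11)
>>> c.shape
(7, 7)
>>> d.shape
(11, 11)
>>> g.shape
(7, 7)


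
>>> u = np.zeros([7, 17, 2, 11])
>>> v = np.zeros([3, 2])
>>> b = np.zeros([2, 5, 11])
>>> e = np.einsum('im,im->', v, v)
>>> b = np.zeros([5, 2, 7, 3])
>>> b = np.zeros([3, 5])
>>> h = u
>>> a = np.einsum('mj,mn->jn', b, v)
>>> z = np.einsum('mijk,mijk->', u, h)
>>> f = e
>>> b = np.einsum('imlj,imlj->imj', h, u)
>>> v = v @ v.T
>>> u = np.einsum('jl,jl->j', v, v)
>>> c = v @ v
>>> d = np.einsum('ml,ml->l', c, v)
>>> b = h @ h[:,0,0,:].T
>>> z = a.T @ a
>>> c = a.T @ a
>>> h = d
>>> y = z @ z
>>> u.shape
(3,)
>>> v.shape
(3, 3)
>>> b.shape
(7, 17, 2, 7)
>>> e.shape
()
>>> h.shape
(3,)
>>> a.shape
(5, 2)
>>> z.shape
(2, 2)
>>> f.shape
()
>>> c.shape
(2, 2)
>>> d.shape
(3,)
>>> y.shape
(2, 2)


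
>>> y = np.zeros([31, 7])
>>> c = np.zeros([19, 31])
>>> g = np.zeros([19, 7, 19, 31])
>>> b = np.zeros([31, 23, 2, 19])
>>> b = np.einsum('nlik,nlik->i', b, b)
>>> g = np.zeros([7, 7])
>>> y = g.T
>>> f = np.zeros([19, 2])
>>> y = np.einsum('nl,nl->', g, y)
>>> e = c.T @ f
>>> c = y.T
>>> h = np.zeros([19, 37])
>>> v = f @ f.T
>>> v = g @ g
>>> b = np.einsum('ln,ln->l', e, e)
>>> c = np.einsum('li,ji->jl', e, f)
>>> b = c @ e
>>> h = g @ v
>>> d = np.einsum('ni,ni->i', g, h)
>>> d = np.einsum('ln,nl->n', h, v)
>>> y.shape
()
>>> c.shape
(19, 31)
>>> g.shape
(7, 7)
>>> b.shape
(19, 2)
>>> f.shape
(19, 2)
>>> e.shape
(31, 2)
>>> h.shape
(7, 7)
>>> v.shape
(7, 7)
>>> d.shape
(7,)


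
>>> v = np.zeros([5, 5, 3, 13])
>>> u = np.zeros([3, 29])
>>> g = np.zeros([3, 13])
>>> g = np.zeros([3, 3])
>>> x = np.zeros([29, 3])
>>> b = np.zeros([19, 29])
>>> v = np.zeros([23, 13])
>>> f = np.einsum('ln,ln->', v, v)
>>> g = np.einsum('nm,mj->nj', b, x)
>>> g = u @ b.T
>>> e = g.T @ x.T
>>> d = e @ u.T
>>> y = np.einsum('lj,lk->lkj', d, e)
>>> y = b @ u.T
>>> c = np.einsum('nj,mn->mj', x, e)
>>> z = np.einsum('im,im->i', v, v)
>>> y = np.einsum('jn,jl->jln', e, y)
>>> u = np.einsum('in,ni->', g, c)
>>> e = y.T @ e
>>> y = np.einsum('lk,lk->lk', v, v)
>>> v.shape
(23, 13)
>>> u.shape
()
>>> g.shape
(3, 19)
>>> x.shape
(29, 3)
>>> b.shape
(19, 29)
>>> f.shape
()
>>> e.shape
(29, 3, 29)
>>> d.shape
(19, 3)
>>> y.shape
(23, 13)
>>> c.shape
(19, 3)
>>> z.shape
(23,)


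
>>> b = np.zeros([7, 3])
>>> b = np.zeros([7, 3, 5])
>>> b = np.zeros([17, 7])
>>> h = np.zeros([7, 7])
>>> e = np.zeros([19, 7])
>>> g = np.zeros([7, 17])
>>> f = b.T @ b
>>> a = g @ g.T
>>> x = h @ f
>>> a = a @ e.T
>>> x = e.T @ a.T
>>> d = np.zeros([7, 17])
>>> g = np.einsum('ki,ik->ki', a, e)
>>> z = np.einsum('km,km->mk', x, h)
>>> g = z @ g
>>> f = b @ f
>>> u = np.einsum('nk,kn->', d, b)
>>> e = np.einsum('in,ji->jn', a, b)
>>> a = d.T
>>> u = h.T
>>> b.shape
(17, 7)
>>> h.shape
(7, 7)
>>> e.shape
(17, 19)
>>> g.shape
(7, 19)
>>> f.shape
(17, 7)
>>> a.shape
(17, 7)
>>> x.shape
(7, 7)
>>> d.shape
(7, 17)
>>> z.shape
(7, 7)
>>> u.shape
(7, 7)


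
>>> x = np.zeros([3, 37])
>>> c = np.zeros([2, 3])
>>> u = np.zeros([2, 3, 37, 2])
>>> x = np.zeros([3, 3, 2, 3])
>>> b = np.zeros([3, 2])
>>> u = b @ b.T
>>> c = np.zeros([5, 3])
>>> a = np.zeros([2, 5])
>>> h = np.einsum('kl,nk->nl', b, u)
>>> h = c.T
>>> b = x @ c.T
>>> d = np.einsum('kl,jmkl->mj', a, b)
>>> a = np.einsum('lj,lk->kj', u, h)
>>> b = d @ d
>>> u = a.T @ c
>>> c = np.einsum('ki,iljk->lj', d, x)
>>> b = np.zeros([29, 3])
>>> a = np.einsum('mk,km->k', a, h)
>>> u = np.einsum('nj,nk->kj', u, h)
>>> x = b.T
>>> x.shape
(3, 29)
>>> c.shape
(3, 2)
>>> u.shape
(5, 3)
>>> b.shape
(29, 3)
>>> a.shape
(3,)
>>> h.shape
(3, 5)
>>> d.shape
(3, 3)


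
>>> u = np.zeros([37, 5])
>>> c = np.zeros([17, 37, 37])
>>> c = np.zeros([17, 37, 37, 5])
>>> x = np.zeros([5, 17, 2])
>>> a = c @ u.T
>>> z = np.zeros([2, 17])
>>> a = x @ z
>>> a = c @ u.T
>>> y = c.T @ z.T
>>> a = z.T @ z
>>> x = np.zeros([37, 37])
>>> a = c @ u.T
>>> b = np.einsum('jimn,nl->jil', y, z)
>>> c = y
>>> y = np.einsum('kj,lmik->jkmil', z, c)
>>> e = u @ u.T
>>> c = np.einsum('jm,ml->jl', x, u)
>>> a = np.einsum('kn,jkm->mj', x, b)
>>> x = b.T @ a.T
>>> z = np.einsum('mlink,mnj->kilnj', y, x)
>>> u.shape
(37, 5)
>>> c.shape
(37, 5)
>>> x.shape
(17, 37, 17)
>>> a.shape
(17, 5)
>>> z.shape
(5, 37, 2, 37, 17)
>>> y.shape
(17, 2, 37, 37, 5)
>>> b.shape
(5, 37, 17)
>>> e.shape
(37, 37)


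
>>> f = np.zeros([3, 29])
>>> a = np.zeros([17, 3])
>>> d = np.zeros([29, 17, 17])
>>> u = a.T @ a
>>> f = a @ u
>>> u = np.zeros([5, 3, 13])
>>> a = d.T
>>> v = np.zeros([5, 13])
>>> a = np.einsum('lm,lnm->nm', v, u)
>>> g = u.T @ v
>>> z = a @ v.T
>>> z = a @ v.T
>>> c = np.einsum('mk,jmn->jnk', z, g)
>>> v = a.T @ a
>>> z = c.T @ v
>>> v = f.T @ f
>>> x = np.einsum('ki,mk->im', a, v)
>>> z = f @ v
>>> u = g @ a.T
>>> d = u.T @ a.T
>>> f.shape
(17, 3)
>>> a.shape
(3, 13)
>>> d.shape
(3, 3, 3)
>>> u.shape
(13, 3, 3)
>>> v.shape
(3, 3)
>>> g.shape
(13, 3, 13)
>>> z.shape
(17, 3)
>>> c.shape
(13, 13, 5)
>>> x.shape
(13, 3)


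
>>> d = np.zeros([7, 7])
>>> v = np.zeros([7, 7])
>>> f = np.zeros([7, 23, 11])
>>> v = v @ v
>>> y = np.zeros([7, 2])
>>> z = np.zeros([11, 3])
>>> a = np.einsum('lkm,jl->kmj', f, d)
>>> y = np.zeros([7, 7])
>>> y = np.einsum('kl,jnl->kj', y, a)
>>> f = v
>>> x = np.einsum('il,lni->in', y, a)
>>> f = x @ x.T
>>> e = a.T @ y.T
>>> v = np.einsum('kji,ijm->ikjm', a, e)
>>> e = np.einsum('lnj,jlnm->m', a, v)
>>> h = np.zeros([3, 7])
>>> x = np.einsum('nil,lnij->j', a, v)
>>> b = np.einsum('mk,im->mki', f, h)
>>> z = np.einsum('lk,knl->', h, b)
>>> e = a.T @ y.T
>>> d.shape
(7, 7)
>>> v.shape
(7, 23, 11, 7)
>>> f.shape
(7, 7)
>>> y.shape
(7, 23)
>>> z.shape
()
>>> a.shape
(23, 11, 7)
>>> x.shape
(7,)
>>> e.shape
(7, 11, 7)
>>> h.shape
(3, 7)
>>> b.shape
(7, 7, 3)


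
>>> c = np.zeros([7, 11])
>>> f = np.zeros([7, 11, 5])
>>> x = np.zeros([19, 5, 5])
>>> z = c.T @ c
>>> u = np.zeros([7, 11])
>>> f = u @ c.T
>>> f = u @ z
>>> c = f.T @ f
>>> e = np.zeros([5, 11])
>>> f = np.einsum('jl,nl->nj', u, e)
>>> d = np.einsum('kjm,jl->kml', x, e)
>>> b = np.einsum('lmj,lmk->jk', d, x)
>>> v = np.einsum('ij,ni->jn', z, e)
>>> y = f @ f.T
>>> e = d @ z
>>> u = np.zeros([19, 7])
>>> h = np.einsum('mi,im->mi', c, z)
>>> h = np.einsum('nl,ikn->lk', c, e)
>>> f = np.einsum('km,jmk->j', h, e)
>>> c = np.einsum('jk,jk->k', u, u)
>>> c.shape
(7,)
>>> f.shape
(19,)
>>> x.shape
(19, 5, 5)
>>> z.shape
(11, 11)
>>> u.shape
(19, 7)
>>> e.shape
(19, 5, 11)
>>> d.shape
(19, 5, 11)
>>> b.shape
(11, 5)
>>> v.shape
(11, 5)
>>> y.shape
(5, 5)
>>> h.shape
(11, 5)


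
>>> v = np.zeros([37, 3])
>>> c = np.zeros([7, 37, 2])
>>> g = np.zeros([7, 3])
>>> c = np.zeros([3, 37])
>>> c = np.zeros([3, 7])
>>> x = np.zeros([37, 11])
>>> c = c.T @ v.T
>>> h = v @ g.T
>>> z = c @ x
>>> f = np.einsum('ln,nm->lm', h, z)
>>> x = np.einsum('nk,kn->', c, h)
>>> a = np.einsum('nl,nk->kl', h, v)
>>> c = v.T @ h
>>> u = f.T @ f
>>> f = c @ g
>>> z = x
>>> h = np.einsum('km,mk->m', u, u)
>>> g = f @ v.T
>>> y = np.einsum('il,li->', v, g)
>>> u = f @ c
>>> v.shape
(37, 3)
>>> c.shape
(3, 7)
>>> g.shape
(3, 37)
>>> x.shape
()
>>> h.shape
(11,)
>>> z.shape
()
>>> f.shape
(3, 3)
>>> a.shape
(3, 7)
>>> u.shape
(3, 7)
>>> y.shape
()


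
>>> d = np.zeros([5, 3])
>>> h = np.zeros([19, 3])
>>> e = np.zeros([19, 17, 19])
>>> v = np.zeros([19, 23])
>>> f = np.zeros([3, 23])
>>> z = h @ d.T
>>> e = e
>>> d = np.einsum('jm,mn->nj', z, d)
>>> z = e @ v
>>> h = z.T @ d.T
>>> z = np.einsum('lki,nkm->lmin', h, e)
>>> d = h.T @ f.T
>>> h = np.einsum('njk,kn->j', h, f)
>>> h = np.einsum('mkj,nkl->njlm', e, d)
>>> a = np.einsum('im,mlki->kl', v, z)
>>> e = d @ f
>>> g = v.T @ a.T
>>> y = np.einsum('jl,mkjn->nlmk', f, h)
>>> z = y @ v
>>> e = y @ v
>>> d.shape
(3, 17, 3)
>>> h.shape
(3, 19, 3, 19)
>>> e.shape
(19, 23, 3, 23)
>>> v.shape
(19, 23)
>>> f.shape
(3, 23)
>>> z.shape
(19, 23, 3, 23)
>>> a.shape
(3, 19)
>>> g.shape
(23, 3)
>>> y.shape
(19, 23, 3, 19)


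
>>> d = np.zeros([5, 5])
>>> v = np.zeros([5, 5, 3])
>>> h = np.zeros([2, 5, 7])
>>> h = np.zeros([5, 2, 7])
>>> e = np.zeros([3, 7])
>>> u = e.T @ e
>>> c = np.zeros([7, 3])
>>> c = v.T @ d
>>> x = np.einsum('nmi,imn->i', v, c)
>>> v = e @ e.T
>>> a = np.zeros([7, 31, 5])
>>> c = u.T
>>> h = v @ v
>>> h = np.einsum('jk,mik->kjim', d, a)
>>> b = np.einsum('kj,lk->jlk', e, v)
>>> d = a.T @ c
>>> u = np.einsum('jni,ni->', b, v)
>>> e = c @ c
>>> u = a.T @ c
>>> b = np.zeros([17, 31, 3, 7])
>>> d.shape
(5, 31, 7)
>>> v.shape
(3, 3)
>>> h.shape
(5, 5, 31, 7)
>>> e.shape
(7, 7)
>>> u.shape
(5, 31, 7)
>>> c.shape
(7, 7)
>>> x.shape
(3,)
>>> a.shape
(7, 31, 5)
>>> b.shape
(17, 31, 3, 7)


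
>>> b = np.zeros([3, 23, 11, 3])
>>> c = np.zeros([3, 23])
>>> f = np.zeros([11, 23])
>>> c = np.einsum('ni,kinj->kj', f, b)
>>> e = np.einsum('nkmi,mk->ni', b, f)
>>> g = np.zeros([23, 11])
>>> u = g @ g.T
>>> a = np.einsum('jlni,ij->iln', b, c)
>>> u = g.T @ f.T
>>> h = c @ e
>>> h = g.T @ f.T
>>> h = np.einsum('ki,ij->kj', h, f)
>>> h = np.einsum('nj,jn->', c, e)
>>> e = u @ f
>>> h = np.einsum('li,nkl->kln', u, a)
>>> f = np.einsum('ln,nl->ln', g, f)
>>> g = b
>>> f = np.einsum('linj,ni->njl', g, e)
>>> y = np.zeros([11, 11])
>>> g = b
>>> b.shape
(3, 23, 11, 3)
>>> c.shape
(3, 3)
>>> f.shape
(11, 3, 3)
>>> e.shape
(11, 23)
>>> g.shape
(3, 23, 11, 3)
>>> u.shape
(11, 11)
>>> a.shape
(3, 23, 11)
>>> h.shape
(23, 11, 3)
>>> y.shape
(11, 11)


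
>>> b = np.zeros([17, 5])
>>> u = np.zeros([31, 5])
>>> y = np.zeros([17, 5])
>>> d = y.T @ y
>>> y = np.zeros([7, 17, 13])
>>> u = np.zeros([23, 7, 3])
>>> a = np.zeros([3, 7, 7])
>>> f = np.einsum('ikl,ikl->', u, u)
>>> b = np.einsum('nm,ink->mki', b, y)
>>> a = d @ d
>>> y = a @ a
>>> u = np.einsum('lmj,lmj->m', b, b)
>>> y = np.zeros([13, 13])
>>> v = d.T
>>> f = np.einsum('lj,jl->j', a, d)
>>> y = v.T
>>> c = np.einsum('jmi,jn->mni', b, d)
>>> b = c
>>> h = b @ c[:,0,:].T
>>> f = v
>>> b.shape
(13, 5, 7)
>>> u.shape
(13,)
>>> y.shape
(5, 5)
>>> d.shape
(5, 5)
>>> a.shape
(5, 5)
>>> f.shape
(5, 5)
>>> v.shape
(5, 5)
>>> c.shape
(13, 5, 7)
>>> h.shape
(13, 5, 13)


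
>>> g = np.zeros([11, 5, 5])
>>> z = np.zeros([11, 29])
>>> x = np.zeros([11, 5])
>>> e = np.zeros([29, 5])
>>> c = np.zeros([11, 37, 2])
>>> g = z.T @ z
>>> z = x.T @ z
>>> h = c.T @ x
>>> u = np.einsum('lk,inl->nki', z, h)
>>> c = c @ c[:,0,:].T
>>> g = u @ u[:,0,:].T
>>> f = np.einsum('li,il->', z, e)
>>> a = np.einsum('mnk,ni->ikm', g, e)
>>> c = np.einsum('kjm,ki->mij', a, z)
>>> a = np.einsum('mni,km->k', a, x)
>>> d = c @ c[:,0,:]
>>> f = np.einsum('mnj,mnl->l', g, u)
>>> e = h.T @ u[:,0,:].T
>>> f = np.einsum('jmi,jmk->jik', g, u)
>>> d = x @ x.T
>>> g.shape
(37, 29, 37)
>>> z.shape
(5, 29)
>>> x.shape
(11, 5)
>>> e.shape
(5, 37, 37)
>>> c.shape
(37, 29, 37)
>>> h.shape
(2, 37, 5)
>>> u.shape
(37, 29, 2)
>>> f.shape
(37, 37, 2)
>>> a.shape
(11,)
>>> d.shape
(11, 11)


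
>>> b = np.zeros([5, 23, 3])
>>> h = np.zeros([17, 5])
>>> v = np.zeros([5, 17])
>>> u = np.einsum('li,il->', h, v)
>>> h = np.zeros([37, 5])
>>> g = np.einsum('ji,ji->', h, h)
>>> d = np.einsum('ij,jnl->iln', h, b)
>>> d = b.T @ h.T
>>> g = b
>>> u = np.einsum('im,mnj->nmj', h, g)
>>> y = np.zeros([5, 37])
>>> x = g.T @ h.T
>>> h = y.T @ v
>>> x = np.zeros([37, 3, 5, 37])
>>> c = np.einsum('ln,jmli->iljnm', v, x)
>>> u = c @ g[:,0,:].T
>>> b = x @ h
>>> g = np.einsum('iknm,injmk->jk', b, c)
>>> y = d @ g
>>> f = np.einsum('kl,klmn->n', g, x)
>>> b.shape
(37, 3, 5, 17)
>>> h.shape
(37, 17)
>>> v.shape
(5, 17)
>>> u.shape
(37, 5, 37, 17, 5)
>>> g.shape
(37, 3)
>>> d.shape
(3, 23, 37)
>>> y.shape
(3, 23, 3)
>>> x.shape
(37, 3, 5, 37)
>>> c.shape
(37, 5, 37, 17, 3)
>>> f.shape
(37,)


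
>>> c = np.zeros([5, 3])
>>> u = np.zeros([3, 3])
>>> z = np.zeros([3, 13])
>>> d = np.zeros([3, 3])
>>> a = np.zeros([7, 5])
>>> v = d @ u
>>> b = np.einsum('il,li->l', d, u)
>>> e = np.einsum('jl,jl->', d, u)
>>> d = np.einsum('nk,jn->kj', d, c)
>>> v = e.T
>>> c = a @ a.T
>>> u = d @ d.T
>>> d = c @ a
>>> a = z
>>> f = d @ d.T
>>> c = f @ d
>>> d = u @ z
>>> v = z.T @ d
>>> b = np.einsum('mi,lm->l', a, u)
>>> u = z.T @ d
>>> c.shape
(7, 5)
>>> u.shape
(13, 13)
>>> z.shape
(3, 13)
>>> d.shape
(3, 13)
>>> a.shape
(3, 13)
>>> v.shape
(13, 13)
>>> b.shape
(3,)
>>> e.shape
()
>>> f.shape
(7, 7)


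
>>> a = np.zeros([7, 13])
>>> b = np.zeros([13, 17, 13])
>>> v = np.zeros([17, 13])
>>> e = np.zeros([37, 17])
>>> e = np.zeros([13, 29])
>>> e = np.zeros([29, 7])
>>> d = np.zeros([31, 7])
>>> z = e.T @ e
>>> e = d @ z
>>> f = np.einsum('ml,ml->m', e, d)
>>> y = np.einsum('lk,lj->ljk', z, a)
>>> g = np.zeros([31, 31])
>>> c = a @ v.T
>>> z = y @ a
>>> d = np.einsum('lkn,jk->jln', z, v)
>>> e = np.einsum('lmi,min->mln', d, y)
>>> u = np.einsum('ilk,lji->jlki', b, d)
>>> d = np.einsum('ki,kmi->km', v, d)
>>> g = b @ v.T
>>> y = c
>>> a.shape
(7, 13)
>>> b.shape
(13, 17, 13)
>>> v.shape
(17, 13)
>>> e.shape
(7, 17, 7)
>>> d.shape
(17, 7)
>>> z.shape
(7, 13, 13)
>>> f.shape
(31,)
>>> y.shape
(7, 17)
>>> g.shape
(13, 17, 17)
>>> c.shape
(7, 17)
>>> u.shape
(7, 17, 13, 13)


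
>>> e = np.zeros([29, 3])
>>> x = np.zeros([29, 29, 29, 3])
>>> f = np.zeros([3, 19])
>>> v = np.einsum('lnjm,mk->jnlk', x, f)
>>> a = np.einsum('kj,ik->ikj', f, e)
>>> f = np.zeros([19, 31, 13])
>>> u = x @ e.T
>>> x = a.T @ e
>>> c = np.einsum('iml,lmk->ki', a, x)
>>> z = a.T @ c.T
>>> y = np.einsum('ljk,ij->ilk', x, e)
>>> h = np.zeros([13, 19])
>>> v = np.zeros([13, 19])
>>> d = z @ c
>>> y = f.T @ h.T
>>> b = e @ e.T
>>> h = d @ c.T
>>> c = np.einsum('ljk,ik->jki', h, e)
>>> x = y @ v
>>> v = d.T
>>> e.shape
(29, 3)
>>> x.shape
(13, 31, 19)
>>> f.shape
(19, 31, 13)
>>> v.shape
(29, 3, 19)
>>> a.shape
(29, 3, 19)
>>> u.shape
(29, 29, 29, 29)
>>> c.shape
(3, 3, 29)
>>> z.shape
(19, 3, 3)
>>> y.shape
(13, 31, 13)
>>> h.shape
(19, 3, 3)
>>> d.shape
(19, 3, 29)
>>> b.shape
(29, 29)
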